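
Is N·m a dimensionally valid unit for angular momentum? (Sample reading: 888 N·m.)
No

angular momentum has SI base units: kg * m^2 / s
N·m does NOT reduce to kg * m^2 / s; a valid unit for angular momentum would be e.g. kg·m²/s.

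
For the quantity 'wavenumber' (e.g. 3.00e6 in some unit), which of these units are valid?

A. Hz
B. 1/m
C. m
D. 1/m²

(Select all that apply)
B

wavenumber has SI base units: 1 / m

Checking each option against 1 / m:
  A. Hz: ✗ does not match
  B. 1/m: ✓ matches
  C. m: ✗ does not match
  D. 1/m²: ✗ does not match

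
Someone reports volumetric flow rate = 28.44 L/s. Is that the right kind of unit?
Yes

volumetric flow rate has SI base units: m^3 / s
L/s reduces to the same SI base units, so it is a valid unit for volumetric flow rate.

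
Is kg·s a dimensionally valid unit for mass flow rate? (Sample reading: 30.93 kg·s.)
No

mass flow rate has SI base units: kg / s
kg·s does NOT reduce to kg / s; a valid unit for mass flow rate would be e.g. kg/s.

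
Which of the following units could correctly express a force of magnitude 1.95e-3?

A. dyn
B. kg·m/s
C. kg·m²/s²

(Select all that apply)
A

force has SI base units: kg * m / s^2

Checking each option against kg * m / s^2:
  A. dyn: ✓ matches
  B. kg·m/s: ✗ does not match
  C. kg·m²/s²: ✗ does not match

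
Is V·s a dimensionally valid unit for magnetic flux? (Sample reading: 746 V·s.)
Yes

magnetic flux has SI base units: kg * m^2 / (A * s^2)
V·s reduces to the same SI base units, so it is a valid unit for magnetic flux.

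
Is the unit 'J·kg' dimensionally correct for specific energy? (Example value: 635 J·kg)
No

specific energy has SI base units: m^2 / s^2
J·kg does NOT reduce to m^2 / s^2; a valid unit for specific energy would be e.g. J/kg.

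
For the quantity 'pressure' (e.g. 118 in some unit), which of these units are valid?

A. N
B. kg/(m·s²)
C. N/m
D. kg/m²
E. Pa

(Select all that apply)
B, E

pressure has SI base units: kg / (m * s^2)

Checking each option against kg / (m * s^2):
  A. N: ✗ does not match
  B. kg/(m·s²): ✓ matches
  C. N/m: ✗ does not match
  D. kg/m²: ✗ does not match
  E. Pa: ✓ matches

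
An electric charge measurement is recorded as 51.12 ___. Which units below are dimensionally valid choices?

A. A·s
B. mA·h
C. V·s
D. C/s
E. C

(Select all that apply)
A, B, E

electric charge has SI base units: A * s

Checking each option against A * s:
  A. A·s: ✓ matches
  B. mA·h: ✓ matches
  C. V·s: ✗ does not match
  D. C/s: ✗ does not match
  E. C: ✓ matches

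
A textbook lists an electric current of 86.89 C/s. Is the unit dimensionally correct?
Yes

electric current has SI base units: A
C/s reduces to the same SI base units, so it is a valid unit for electric current.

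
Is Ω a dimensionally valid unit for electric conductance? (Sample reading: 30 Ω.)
No

electric conductance has SI base units: A^2 * s^3 / (kg * m^2)
Ω does NOT reduce to A^2 * s^3 / (kg * m^2); a valid unit for electric conductance would be e.g. S.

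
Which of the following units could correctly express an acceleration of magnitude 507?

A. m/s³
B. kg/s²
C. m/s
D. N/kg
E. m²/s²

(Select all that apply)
D

acceleration has SI base units: m / s^2

Checking each option against m / s^2:
  A. m/s³: ✗ does not match
  B. kg/s²: ✗ does not match
  C. m/s: ✗ does not match
  D. N/kg: ✓ matches
  E. m²/s²: ✗ does not match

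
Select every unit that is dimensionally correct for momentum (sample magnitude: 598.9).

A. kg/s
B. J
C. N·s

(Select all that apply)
C

momentum has SI base units: kg * m / s

Checking each option against kg * m / s:
  A. kg/s: ✗ does not match
  B. J: ✗ does not match
  C. N·s: ✓ matches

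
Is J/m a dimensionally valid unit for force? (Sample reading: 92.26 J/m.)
Yes

force has SI base units: kg * m / s^2
J/m reduces to the same SI base units, so it is a valid unit for force.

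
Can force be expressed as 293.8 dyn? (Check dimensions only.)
Yes

force has SI base units: kg * m / s^2
dyn reduces to the same SI base units, so it is a valid unit for force.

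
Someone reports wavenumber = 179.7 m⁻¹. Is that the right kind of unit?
Yes

wavenumber has SI base units: 1 / m
m⁻¹ reduces to the same SI base units, so it is a valid unit for wavenumber.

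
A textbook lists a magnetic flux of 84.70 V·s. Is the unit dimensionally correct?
Yes

magnetic flux has SI base units: kg * m^2 / (A * s^2)
V·s reduces to the same SI base units, so it is a valid unit for magnetic flux.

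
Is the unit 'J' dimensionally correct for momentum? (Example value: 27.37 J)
No

momentum has SI base units: kg * m / s
J does NOT reduce to kg * m / s; a valid unit for momentum would be e.g. kg·m/s.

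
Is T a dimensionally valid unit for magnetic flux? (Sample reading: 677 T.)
No

magnetic flux has SI base units: kg * m^2 / (A * s^2)
T does NOT reduce to kg * m^2 / (A * s^2); a valid unit for magnetic flux would be e.g. Wb.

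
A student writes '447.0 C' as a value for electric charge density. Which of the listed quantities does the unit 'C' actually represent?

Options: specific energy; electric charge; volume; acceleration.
electric charge

electric charge density should have units dimensionally equivalent to A * s / m^3 (e.g. C/m³).
The given unit 'C' reduces to A * s. Of the listed options, that is the dimensionality of electric charge.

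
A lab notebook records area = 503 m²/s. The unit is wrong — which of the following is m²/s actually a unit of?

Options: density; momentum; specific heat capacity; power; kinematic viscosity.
kinematic viscosity

area should have units dimensionally equivalent to m^2 (e.g. m²).
The given unit 'm²/s' reduces to m^2 / s. Of the listed options, that is the dimensionality of kinematic viscosity.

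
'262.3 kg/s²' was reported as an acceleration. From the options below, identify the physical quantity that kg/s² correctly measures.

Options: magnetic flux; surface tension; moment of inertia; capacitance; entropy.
surface tension

acceleration should have units dimensionally equivalent to m / s^2 (e.g. m/s²).
The given unit 'kg/s²' reduces to kg / s^2. Of the listed options, that is the dimensionality of surface tension.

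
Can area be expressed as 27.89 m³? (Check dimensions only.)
No

area has SI base units: m^2
m³ does NOT reduce to m^2; a valid unit for area would be e.g. m².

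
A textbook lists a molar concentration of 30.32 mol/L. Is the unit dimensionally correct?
Yes

molar concentration has SI base units: mol / m^3
mol/L reduces to the same SI base units, so it is a valid unit for molar concentration.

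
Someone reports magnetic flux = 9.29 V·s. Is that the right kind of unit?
Yes

magnetic flux has SI base units: kg * m^2 / (A * s^2)
V·s reduces to the same SI base units, so it is a valid unit for magnetic flux.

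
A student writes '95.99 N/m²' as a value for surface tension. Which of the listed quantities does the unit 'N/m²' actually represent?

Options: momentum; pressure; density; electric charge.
pressure

surface tension should have units dimensionally equivalent to kg / s^2 (e.g. N/m).
The given unit 'N/m²' reduces to kg / (m * s^2). Of the listed options, that is the dimensionality of pressure.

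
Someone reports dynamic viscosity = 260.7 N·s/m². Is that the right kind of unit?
Yes

dynamic viscosity has SI base units: kg / (m * s)
N·s/m² reduces to the same SI base units, so it is a valid unit for dynamic viscosity.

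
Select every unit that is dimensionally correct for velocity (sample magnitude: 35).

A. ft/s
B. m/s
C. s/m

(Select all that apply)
A, B

velocity has SI base units: m / s

Checking each option against m / s:
  A. ft/s: ✓ matches
  B. m/s: ✓ matches
  C. s/m: ✗ does not match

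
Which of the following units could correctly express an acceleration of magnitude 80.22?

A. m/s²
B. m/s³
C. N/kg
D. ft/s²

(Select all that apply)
A, C, D

acceleration has SI base units: m / s^2

Checking each option against m / s^2:
  A. m/s²: ✓ matches
  B. m/s³: ✗ does not match
  C. N/kg: ✓ matches
  D. ft/s²: ✓ matches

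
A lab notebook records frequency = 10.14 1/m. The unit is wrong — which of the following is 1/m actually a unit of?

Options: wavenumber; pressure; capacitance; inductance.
wavenumber

frequency should have units dimensionally equivalent to 1 / s (e.g. Hz).
The given unit '1/m' reduces to 1 / m. Of the listed options, that is the dimensionality of wavenumber.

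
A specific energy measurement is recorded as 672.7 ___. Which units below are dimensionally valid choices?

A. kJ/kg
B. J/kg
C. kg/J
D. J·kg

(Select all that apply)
A, B

specific energy has SI base units: m^2 / s^2

Checking each option against m^2 / s^2:
  A. kJ/kg: ✓ matches
  B. J/kg: ✓ matches
  C. kg/J: ✗ does not match
  D. J·kg: ✗ does not match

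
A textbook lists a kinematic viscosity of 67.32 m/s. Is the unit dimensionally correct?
No

kinematic viscosity has SI base units: m^2 / s
m/s does NOT reduce to m^2 / s; a valid unit for kinematic viscosity would be e.g. m²/s.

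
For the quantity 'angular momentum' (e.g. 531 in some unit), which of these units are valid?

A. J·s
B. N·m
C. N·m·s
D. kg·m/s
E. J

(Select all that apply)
A, C

angular momentum has SI base units: kg * m^2 / s

Checking each option against kg * m^2 / s:
  A. J·s: ✓ matches
  B. N·m: ✗ does not match
  C. N·m·s: ✓ matches
  D. kg·m/s: ✗ does not match
  E. J: ✗ does not match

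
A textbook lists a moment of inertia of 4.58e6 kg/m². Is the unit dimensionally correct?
No

moment of inertia has SI base units: kg * m^2
kg/m² does NOT reduce to kg * m^2; a valid unit for moment of inertia would be e.g. kg·m².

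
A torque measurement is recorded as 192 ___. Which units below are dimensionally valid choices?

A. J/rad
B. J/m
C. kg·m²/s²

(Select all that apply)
A, C

torque has SI base units: kg * m^2 / s^2

Checking each option against kg * m^2 / s^2:
  A. J/rad: ✓ matches
  B. J/m: ✗ does not match
  C. kg·m²/s²: ✓ matches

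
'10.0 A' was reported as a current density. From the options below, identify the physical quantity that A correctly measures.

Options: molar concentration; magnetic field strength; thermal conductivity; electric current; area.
electric current

current density should have units dimensionally equivalent to A / m^2 (e.g. A/m²).
The given unit 'A' reduces to A. Of the listed options, that is the dimensionality of electric current.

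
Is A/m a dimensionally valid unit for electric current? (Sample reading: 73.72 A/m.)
No

electric current has SI base units: A
A/m does NOT reduce to A; a valid unit for electric current would be e.g. A.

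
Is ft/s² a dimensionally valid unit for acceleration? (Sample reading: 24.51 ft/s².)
Yes

acceleration has SI base units: m / s^2
ft/s² reduces to the same SI base units, so it is a valid unit for acceleration.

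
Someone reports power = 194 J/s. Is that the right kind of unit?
Yes

power has SI base units: kg * m^2 / s^3
J/s reduces to the same SI base units, so it is a valid unit for power.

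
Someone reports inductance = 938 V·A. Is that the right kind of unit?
No

inductance has SI base units: kg * m^2 / (A^2 * s^2)
V·A does NOT reduce to kg * m^2 / (A^2 * s^2); a valid unit for inductance would be e.g. H.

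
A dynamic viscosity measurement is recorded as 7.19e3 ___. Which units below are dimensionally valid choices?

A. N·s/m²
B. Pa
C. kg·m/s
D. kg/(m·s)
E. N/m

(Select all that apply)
A, D

dynamic viscosity has SI base units: kg / (m * s)

Checking each option against kg / (m * s):
  A. N·s/m²: ✓ matches
  B. Pa: ✗ does not match
  C. kg·m/s: ✗ does not match
  D. kg/(m·s): ✓ matches
  E. N/m: ✗ does not match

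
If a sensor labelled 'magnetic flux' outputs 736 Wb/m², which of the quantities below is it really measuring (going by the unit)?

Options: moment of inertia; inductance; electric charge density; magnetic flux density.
magnetic flux density

magnetic flux should have units dimensionally equivalent to kg * m^2 / (A * s^2) (e.g. Wb).
The given unit 'Wb/m²' reduces to kg / (A * s^2). Of the listed options, that is the dimensionality of magnetic flux density.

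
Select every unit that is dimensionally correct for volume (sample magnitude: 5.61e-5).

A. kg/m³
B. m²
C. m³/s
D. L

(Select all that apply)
D

volume has SI base units: m^3

Checking each option against m^3:
  A. kg/m³: ✗ does not match
  B. m²: ✗ does not match
  C. m³/s: ✗ does not match
  D. L: ✓ matches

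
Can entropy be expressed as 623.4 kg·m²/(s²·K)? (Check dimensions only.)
Yes

entropy has SI base units: kg * m^2 / (s^2 * K)
kg·m²/(s²·K) reduces to the same SI base units, so it is a valid unit for entropy.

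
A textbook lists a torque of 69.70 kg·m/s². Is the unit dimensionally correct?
No

torque has SI base units: kg * m^2 / s^2
kg·m/s² does NOT reduce to kg * m^2 / s^2; a valid unit for torque would be e.g. N·m.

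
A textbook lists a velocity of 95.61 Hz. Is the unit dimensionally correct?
No

velocity has SI base units: m / s
Hz does NOT reduce to m / s; a valid unit for velocity would be e.g. m/s.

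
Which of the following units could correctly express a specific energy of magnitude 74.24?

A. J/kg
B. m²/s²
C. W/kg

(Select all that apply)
A, B

specific energy has SI base units: m^2 / s^2

Checking each option against m^2 / s^2:
  A. J/kg: ✓ matches
  B. m²/s²: ✓ matches
  C. W/kg: ✗ does not match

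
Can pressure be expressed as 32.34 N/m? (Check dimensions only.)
No

pressure has SI base units: kg / (m * s^2)
N/m does NOT reduce to kg / (m * s^2); a valid unit for pressure would be e.g. Pa.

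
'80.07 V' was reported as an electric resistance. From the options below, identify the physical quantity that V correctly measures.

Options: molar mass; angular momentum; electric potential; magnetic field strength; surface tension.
electric potential

electric resistance should have units dimensionally equivalent to kg * m^2 / (A^2 * s^3) (e.g. Ω).
The given unit 'V' reduces to kg * m^2 / (A * s^3). Of the listed options, that is the dimensionality of electric potential.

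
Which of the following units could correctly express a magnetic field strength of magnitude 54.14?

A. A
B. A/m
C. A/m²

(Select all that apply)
B

magnetic field strength has SI base units: A / m

Checking each option against A / m:
  A. A: ✗ does not match
  B. A/m: ✓ matches
  C. A/m²: ✗ does not match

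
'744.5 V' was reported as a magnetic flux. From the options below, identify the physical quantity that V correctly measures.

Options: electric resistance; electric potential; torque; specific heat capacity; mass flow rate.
electric potential

magnetic flux should have units dimensionally equivalent to kg * m^2 / (A * s^2) (e.g. Wb).
The given unit 'V' reduces to kg * m^2 / (A * s^3). Of the listed options, that is the dimensionality of electric potential.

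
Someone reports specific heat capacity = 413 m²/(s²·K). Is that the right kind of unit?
Yes

specific heat capacity has SI base units: m^2 / (s^2 * K)
m²/(s²·K) reduces to the same SI base units, so it is a valid unit for specific heat capacity.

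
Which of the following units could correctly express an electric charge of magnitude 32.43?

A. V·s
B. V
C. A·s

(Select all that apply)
C

electric charge has SI base units: A * s

Checking each option against A * s:
  A. V·s: ✗ does not match
  B. V: ✗ does not match
  C. A·s: ✓ matches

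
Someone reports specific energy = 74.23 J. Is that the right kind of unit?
No

specific energy has SI base units: m^2 / s^2
J does NOT reduce to m^2 / s^2; a valid unit for specific energy would be e.g. J/kg.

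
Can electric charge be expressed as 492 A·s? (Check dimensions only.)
Yes

electric charge has SI base units: A * s
A·s reduces to the same SI base units, so it is a valid unit for electric charge.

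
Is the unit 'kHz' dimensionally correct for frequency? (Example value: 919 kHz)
Yes

frequency has SI base units: 1 / s
kHz reduces to the same SI base units, so it is a valid unit for frequency.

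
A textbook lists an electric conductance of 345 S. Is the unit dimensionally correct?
Yes

electric conductance has SI base units: A^2 * s^3 / (kg * m^2)
S reduces to the same SI base units, so it is a valid unit for electric conductance.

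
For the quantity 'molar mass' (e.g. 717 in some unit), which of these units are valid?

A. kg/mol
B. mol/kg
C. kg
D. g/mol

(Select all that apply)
A, D

molar mass has SI base units: kg / mol

Checking each option against kg / mol:
  A. kg/mol: ✓ matches
  B. mol/kg: ✗ does not match
  C. kg: ✗ does not match
  D. g/mol: ✓ matches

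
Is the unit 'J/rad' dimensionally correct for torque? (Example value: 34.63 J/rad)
Yes

torque has SI base units: kg * m^2 / s^2
J/rad reduces to the same SI base units, so it is a valid unit for torque.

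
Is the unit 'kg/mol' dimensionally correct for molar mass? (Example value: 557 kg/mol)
Yes

molar mass has SI base units: kg / mol
kg/mol reduces to the same SI base units, so it is a valid unit for molar mass.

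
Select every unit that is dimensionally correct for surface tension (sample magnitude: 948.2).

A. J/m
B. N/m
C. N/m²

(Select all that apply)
B

surface tension has SI base units: kg / s^2

Checking each option against kg / s^2:
  A. J/m: ✗ does not match
  B. N/m: ✓ matches
  C. N/m²: ✗ does not match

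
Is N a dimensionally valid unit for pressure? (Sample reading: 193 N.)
No

pressure has SI base units: kg / (m * s^2)
N does NOT reduce to kg / (m * s^2); a valid unit for pressure would be e.g. Pa.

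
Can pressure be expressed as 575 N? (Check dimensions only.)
No

pressure has SI base units: kg / (m * s^2)
N does NOT reduce to kg / (m * s^2); a valid unit for pressure would be e.g. Pa.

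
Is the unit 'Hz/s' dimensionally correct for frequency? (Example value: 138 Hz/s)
No

frequency has SI base units: 1 / s
Hz/s does NOT reduce to 1 / s; a valid unit for frequency would be e.g. Hz.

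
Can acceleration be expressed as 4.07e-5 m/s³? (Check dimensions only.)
No

acceleration has SI base units: m / s^2
m/s³ does NOT reduce to m / s^2; a valid unit for acceleration would be e.g. m/s².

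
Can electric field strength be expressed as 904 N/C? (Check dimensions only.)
Yes

electric field strength has SI base units: kg * m / (A * s^3)
N/C reduces to the same SI base units, so it is a valid unit for electric field strength.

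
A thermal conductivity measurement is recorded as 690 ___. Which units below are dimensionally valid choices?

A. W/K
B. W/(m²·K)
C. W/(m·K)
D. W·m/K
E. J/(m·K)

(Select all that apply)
C

thermal conductivity has SI base units: kg * m / (s^3 * K)

Checking each option against kg * m / (s^3 * K):
  A. W/K: ✗ does not match
  B. W/(m²·K): ✗ does not match
  C. W/(m·K): ✓ matches
  D. W·m/K: ✗ does not match
  E. J/(m·K): ✗ does not match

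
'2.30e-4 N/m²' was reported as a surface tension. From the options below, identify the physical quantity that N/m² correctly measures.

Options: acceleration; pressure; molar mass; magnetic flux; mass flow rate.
pressure

surface tension should have units dimensionally equivalent to kg / s^2 (e.g. N/m).
The given unit 'N/m²' reduces to kg / (m * s^2). Of the listed options, that is the dimensionality of pressure.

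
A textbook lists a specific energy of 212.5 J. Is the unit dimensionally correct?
No

specific energy has SI base units: m^2 / s^2
J does NOT reduce to m^2 / s^2; a valid unit for specific energy would be e.g. J/kg.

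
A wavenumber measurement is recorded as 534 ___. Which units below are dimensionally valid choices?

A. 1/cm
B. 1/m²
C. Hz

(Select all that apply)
A

wavenumber has SI base units: 1 / m

Checking each option against 1 / m:
  A. 1/cm: ✓ matches
  B. 1/m²: ✗ does not match
  C. Hz: ✗ does not match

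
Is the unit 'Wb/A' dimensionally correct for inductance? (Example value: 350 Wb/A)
Yes

inductance has SI base units: kg * m^2 / (A^2 * s^2)
Wb/A reduces to the same SI base units, so it is a valid unit for inductance.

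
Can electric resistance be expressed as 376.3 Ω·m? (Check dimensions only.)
No

electric resistance has SI base units: kg * m^2 / (A^2 * s^3)
Ω·m does NOT reduce to kg * m^2 / (A^2 * s^3); a valid unit for electric resistance would be e.g. Ω.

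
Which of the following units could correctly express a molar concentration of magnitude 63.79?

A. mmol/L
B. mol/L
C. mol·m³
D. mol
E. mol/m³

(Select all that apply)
A, B, E

molar concentration has SI base units: mol / m^3

Checking each option against mol / m^3:
  A. mmol/L: ✓ matches
  B. mol/L: ✓ matches
  C. mol·m³: ✗ does not match
  D. mol: ✗ does not match
  E. mol/m³: ✓ matches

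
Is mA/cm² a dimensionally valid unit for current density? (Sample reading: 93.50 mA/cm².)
Yes

current density has SI base units: A / m^2
mA/cm² reduces to the same SI base units, so it is a valid unit for current density.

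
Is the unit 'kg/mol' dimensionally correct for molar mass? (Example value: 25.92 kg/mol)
Yes

molar mass has SI base units: kg / mol
kg/mol reduces to the same SI base units, so it is a valid unit for molar mass.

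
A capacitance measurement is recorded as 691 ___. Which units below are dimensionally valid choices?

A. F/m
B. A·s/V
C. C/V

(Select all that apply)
B, C

capacitance has SI base units: A^2 * s^4 / (kg * m^2)

Checking each option against A^2 * s^4 / (kg * m^2):
  A. F/m: ✗ does not match
  B. A·s/V: ✓ matches
  C. C/V: ✓ matches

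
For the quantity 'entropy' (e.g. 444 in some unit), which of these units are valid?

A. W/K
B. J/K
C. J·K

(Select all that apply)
B

entropy has SI base units: kg * m^2 / (s^2 * K)

Checking each option against kg * m^2 / (s^2 * K):
  A. W/K: ✗ does not match
  B. J/K: ✓ matches
  C. J·K: ✗ does not match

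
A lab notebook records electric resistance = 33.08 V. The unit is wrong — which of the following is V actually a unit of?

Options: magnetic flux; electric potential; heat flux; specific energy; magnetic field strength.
electric potential

electric resistance should have units dimensionally equivalent to kg * m^2 / (A^2 * s^3) (e.g. Ω).
The given unit 'V' reduces to kg * m^2 / (A * s^3). Of the listed options, that is the dimensionality of electric potential.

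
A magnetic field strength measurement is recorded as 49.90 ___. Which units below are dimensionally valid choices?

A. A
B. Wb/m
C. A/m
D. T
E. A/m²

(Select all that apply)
C

magnetic field strength has SI base units: A / m

Checking each option against A / m:
  A. A: ✗ does not match
  B. Wb/m: ✗ does not match
  C. A/m: ✓ matches
  D. T: ✗ does not match
  E. A/m²: ✗ does not match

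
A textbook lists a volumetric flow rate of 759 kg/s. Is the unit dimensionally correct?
No

volumetric flow rate has SI base units: m^3 / s
kg/s does NOT reduce to m^3 / s; a valid unit for volumetric flow rate would be e.g. m³/s.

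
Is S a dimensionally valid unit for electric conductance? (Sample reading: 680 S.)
Yes

electric conductance has SI base units: A^2 * s^3 / (kg * m^2)
S reduces to the same SI base units, so it is a valid unit for electric conductance.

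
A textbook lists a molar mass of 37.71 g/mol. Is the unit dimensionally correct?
Yes

molar mass has SI base units: kg / mol
g/mol reduces to the same SI base units, so it is a valid unit for molar mass.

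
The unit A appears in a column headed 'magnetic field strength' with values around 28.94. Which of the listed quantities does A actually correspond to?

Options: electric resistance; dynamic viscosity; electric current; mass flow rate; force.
electric current

magnetic field strength should have units dimensionally equivalent to A / m (e.g. A/m).
The given unit 'A' reduces to A. Of the listed options, that is the dimensionality of electric current.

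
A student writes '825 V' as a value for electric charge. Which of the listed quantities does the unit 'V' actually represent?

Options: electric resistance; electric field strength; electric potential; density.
electric potential

electric charge should have units dimensionally equivalent to A * s (e.g. C).
The given unit 'V' reduces to kg * m^2 / (A * s^3). Of the listed options, that is the dimensionality of electric potential.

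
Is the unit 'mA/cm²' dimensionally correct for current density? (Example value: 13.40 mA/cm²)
Yes

current density has SI base units: A / m^2
mA/cm² reduces to the same SI base units, so it is a valid unit for current density.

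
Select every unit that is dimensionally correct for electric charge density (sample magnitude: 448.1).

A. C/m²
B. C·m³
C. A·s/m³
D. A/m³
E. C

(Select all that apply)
C

electric charge density has SI base units: A * s / m^3

Checking each option against A * s / m^3:
  A. C/m²: ✗ does not match
  B. C·m³: ✗ does not match
  C. A·s/m³: ✓ matches
  D. A/m³: ✗ does not match
  E. C: ✗ does not match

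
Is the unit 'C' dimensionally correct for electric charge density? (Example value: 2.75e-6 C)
No

electric charge density has SI base units: A * s / m^3
C does NOT reduce to A * s / m^3; a valid unit for electric charge density would be e.g. C/m³.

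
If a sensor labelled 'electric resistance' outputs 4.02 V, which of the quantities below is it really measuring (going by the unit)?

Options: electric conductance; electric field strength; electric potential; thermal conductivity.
electric potential

electric resistance should have units dimensionally equivalent to kg * m^2 / (A^2 * s^3) (e.g. Ω).
The given unit 'V' reduces to kg * m^2 / (A * s^3). Of the listed options, that is the dimensionality of electric potential.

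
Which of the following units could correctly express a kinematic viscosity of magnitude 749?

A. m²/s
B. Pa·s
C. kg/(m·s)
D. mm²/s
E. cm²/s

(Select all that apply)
A, D, E

kinematic viscosity has SI base units: m^2 / s

Checking each option against m^2 / s:
  A. m²/s: ✓ matches
  B. Pa·s: ✗ does not match
  C. kg/(m·s): ✗ does not match
  D. mm²/s: ✓ matches
  E. cm²/s: ✓ matches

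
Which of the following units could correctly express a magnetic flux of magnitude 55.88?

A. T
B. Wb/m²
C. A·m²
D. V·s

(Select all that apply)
D

magnetic flux has SI base units: kg * m^2 / (A * s^2)

Checking each option against kg * m^2 / (A * s^2):
  A. T: ✗ does not match
  B. Wb/m²: ✗ does not match
  C. A·m²: ✗ does not match
  D. V·s: ✓ matches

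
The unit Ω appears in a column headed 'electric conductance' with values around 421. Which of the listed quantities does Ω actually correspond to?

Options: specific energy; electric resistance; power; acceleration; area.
electric resistance

electric conductance should have units dimensionally equivalent to A^2 * s^3 / (kg * m^2) (e.g. S).
The given unit 'Ω' reduces to kg * m^2 / (A^2 * s^3). Of the listed options, that is the dimensionality of electric resistance.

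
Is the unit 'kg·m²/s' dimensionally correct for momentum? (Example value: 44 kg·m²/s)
No

momentum has SI base units: kg * m / s
kg·m²/s does NOT reduce to kg * m / s; a valid unit for momentum would be e.g. kg·m/s.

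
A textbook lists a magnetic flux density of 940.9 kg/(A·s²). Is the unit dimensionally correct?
Yes

magnetic flux density has SI base units: kg / (A * s^2)
kg/(A·s²) reduces to the same SI base units, so it is a valid unit for magnetic flux density.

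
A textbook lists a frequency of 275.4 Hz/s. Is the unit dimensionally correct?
No

frequency has SI base units: 1 / s
Hz/s does NOT reduce to 1 / s; a valid unit for frequency would be e.g. Hz.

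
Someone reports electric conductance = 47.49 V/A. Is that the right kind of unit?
No

electric conductance has SI base units: A^2 * s^3 / (kg * m^2)
V/A does NOT reduce to A^2 * s^3 / (kg * m^2); a valid unit for electric conductance would be e.g. S.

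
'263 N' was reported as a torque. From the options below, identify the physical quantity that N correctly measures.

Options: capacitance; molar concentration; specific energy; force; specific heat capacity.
force

torque should have units dimensionally equivalent to kg * m^2 / s^2 (e.g. N·m).
The given unit 'N' reduces to kg * m / s^2. Of the listed options, that is the dimensionality of force.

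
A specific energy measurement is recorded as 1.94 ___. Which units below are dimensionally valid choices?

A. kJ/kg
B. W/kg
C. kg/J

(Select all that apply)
A

specific energy has SI base units: m^2 / s^2

Checking each option against m^2 / s^2:
  A. kJ/kg: ✓ matches
  B. W/kg: ✗ does not match
  C. kg/J: ✗ does not match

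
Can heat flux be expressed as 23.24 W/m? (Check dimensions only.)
No

heat flux has SI base units: kg / s^3
W/m does NOT reduce to kg / s^3; a valid unit for heat flux would be e.g. W/m².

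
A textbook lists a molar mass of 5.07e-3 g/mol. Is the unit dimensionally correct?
Yes

molar mass has SI base units: kg / mol
g/mol reduces to the same SI base units, so it is a valid unit for molar mass.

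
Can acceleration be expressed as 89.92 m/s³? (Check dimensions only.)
No

acceleration has SI base units: m / s^2
m/s³ does NOT reduce to m / s^2; a valid unit for acceleration would be e.g. m/s².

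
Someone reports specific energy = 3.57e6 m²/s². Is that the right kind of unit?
Yes

specific energy has SI base units: m^2 / s^2
m²/s² reduces to the same SI base units, so it is a valid unit for specific energy.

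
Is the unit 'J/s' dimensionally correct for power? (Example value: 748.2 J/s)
Yes

power has SI base units: kg * m^2 / s^3
J/s reduces to the same SI base units, so it is a valid unit for power.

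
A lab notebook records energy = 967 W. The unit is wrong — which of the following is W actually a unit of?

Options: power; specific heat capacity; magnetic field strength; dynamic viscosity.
power

energy should have units dimensionally equivalent to kg * m^2 / s^2 (e.g. J).
The given unit 'W' reduces to kg * m^2 / s^3. Of the listed options, that is the dimensionality of power.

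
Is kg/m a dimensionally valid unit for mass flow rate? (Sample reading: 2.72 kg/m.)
No

mass flow rate has SI base units: kg / s
kg/m does NOT reduce to kg / s; a valid unit for mass flow rate would be e.g. kg/s.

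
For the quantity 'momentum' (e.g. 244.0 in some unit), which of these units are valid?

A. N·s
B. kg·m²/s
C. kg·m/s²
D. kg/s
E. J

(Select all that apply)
A

momentum has SI base units: kg * m / s

Checking each option against kg * m / s:
  A. N·s: ✓ matches
  B. kg·m²/s: ✗ does not match
  C. kg·m/s²: ✗ does not match
  D. kg/s: ✗ does not match
  E. J: ✗ does not match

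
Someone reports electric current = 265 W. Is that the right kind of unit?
No

electric current has SI base units: A
W does NOT reduce to A; a valid unit for electric current would be e.g. A.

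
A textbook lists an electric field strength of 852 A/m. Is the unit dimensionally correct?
No

electric field strength has SI base units: kg * m / (A * s^3)
A/m does NOT reduce to kg * m / (A * s^3); a valid unit for electric field strength would be e.g. V/m.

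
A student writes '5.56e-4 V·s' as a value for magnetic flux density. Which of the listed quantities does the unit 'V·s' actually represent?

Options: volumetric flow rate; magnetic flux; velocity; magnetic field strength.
magnetic flux

magnetic flux density should have units dimensionally equivalent to kg / (A * s^2) (e.g. T).
The given unit 'V·s' reduces to kg * m^2 / (A * s^2). Of the listed options, that is the dimensionality of magnetic flux.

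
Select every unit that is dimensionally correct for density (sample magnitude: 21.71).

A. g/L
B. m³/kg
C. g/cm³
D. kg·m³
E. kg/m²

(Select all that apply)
A, C

density has SI base units: kg / m^3

Checking each option against kg / m^3:
  A. g/L: ✓ matches
  B. m³/kg: ✗ does not match
  C. g/cm³: ✓ matches
  D. kg·m³: ✗ does not match
  E. kg/m²: ✗ does not match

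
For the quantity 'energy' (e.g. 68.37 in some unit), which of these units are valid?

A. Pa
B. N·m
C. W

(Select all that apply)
B

energy has SI base units: kg * m^2 / s^2

Checking each option against kg * m^2 / s^2:
  A. Pa: ✗ does not match
  B. N·m: ✓ matches
  C. W: ✗ does not match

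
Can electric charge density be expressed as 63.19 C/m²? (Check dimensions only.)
No

electric charge density has SI base units: A * s / m^3
C/m² does NOT reduce to A * s / m^3; a valid unit for electric charge density would be e.g. C/m³.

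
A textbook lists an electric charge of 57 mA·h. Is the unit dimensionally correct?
Yes

electric charge has SI base units: A * s
mA·h reduces to the same SI base units, so it is a valid unit for electric charge.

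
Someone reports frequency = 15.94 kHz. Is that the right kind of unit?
Yes

frequency has SI base units: 1 / s
kHz reduces to the same SI base units, so it is a valid unit for frequency.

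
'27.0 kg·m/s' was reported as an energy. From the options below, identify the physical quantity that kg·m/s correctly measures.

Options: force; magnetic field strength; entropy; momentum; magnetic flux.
momentum

energy should have units dimensionally equivalent to kg * m^2 / s^2 (e.g. J).
The given unit 'kg·m/s' reduces to kg * m / s. Of the listed options, that is the dimensionality of momentum.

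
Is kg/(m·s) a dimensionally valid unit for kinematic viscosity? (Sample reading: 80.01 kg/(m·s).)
No

kinematic viscosity has SI base units: m^2 / s
kg/(m·s) does NOT reduce to m^2 / s; a valid unit for kinematic viscosity would be e.g. m²/s.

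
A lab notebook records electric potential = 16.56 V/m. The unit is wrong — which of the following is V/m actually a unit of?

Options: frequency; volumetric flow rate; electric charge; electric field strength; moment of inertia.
electric field strength

electric potential should have units dimensionally equivalent to kg * m^2 / (A * s^3) (e.g. V).
The given unit 'V/m' reduces to kg * m / (A * s^3). Of the listed options, that is the dimensionality of electric field strength.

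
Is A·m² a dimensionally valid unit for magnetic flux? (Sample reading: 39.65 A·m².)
No

magnetic flux has SI base units: kg * m^2 / (A * s^2)
A·m² does NOT reduce to kg * m^2 / (A * s^2); a valid unit for magnetic flux would be e.g. Wb.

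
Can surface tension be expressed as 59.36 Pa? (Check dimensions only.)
No

surface tension has SI base units: kg / s^2
Pa does NOT reduce to kg / s^2; a valid unit for surface tension would be e.g. N/m.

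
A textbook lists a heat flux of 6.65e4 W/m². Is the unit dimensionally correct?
Yes

heat flux has SI base units: kg / s^3
W/m² reduces to the same SI base units, so it is a valid unit for heat flux.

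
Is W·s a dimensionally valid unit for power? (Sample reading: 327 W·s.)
No

power has SI base units: kg * m^2 / s^3
W·s does NOT reduce to kg * m^2 / s^3; a valid unit for power would be e.g. W.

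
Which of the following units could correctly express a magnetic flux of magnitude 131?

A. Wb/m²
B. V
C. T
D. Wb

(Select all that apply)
D

magnetic flux has SI base units: kg * m^2 / (A * s^2)

Checking each option against kg * m^2 / (A * s^2):
  A. Wb/m²: ✗ does not match
  B. V: ✗ does not match
  C. T: ✗ does not match
  D. Wb: ✓ matches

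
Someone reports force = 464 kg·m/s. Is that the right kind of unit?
No

force has SI base units: kg * m / s^2
kg·m/s does NOT reduce to kg * m / s^2; a valid unit for force would be e.g. N.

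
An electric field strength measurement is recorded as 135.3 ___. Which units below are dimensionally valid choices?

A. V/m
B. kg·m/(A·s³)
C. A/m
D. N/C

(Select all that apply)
A, B, D

electric field strength has SI base units: kg * m / (A * s^3)

Checking each option against kg * m / (A * s^3):
  A. V/m: ✓ matches
  B. kg·m/(A·s³): ✓ matches
  C. A/m: ✗ does not match
  D. N/C: ✓ matches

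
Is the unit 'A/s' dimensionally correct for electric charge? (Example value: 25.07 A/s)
No

electric charge has SI base units: A * s
A/s does NOT reduce to A * s; a valid unit for electric charge would be e.g. C.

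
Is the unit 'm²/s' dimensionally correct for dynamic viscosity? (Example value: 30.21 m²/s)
No

dynamic viscosity has SI base units: kg / (m * s)
m²/s does NOT reduce to kg / (m * s); a valid unit for dynamic viscosity would be e.g. Pa·s.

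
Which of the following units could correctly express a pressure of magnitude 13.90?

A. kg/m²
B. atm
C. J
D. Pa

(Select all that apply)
B, D

pressure has SI base units: kg / (m * s^2)

Checking each option against kg / (m * s^2):
  A. kg/m²: ✗ does not match
  B. atm: ✓ matches
  C. J: ✗ does not match
  D. Pa: ✓ matches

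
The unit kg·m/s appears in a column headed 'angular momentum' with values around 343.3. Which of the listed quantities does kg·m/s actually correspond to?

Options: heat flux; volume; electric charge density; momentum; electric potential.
momentum

angular momentum should have units dimensionally equivalent to kg * m^2 / s (e.g. kg·m²/s).
The given unit 'kg·m/s' reduces to kg * m / s. Of the listed options, that is the dimensionality of momentum.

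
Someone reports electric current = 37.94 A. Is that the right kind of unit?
Yes

electric current has SI base units: A
A reduces to the same SI base units, so it is a valid unit for electric current.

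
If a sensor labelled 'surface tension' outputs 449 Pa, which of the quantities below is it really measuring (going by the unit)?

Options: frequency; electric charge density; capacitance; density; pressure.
pressure

surface tension should have units dimensionally equivalent to kg / s^2 (e.g. N/m).
The given unit 'Pa' reduces to kg / (m * s^2). Of the listed options, that is the dimensionality of pressure.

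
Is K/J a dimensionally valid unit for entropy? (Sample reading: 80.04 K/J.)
No

entropy has SI base units: kg * m^2 / (s^2 * K)
K/J does NOT reduce to kg * m^2 / (s^2 * K); a valid unit for entropy would be e.g. J/K.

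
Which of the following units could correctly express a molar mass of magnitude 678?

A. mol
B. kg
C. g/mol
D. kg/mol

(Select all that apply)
C, D

molar mass has SI base units: kg / mol

Checking each option against kg / mol:
  A. mol: ✗ does not match
  B. kg: ✗ does not match
  C. g/mol: ✓ matches
  D. kg/mol: ✓ matches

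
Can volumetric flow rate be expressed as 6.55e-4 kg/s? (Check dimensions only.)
No

volumetric flow rate has SI base units: m^3 / s
kg/s does NOT reduce to m^3 / s; a valid unit for volumetric flow rate would be e.g. m³/s.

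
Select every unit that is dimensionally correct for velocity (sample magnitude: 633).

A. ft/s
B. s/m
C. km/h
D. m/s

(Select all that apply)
A, C, D

velocity has SI base units: m / s

Checking each option against m / s:
  A. ft/s: ✓ matches
  B. s/m: ✗ does not match
  C. km/h: ✓ matches
  D. m/s: ✓ matches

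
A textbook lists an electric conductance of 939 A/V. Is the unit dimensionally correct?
Yes

electric conductance has SI base units: A^2 * s^3 / (kg * m^2)
A/V reduces to the same SI base units, so it is a valid unit for electric conductance.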